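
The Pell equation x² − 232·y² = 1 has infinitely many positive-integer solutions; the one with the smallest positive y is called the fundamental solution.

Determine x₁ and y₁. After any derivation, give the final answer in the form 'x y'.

19603 1287

√232 = [15; 4,3,7,3,4,30, …], period ℓ=6 (even) → k=5
step 0: (15, 1)  from 15·(1,0) + (0,1)
…
step 2: (198, 13)  from 3·(61,4) + (15,1)
step 3: (1447, 95)  from 7·(198,13) + (61,4)
step 4: (4539, 298)  from 3·(1447,95) + (198,13)
step 5: (19603, 1287)  from 4·(4539,298) + (1447,95)
fundamental: x₁=19603, y₁=1287  (since 384277609 − 232·1656369 = 1)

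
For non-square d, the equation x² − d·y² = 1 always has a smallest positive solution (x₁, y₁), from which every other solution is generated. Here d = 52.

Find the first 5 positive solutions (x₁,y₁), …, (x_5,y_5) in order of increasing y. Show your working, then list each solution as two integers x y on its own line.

649 90
842401 116820
1093435849 151632270
1419278889601 196818569640
1842222905266249 255470351760450

[7; 4,1,2,1,4,14] for √52; ℓ=6 ⇒ convergent index 5
i=0: a=7 ⇒ p=7, q=1
…
i=4: a=1 ⇒ p=137, q=19
i=5: a=4 ⇒ p=649, q=90
(x₁, y₁) = (649, 90);  649² − 52·90² = 1 ✓
n=2: (649,90)∘(649,90) = (649·649+52·90·90, 649·90+90·649) = (842401,116820)
n=3: (842401,116820)∘(649,90) = (649·842401+52·90·116820, 649·116820+90·842401) = (1093435849,151632270)
n=4: (1093435849,151632270)∘(649,90) = (649·1093435849+52·90·151632270, 649·151632270+90·1093435849) = (1419278889601,196818569640)
n=5: (1419278889601,196818569640)∘(649,90) = (649·1419278889601+52·90·196818569640, 649·196818569640+90·1419278889601) = (1842222905266249,255470351760450)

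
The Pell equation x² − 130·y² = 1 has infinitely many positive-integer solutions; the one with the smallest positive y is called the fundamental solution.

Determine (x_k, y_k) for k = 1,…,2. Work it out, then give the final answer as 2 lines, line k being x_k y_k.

√130 → a₀=11, period (2,2,22); ℓ=3 odd so k=5
a_0=11:  p_0=11·1+0=11,  q_0=11·0+1=1
…
a_3=22:  p_3=22·57+23=1277,  q_3=22·5+2=112
a_4=2:  p_4=2·1277+57=2611,  q_4=2·112+5=229
a_5=2:  p_5=2·2611+1277=6499,  q_5=2·229+112=570
→ (6499, 570).  Check: 6499²=42237001, 130·570²=42237000, difference 1.
n=2: (6499,570)∘(6499,570) = (6499·6499+130·570·570, 6499·570+570·6499) = (84474001,7408860)

6499 570
84474001 7408860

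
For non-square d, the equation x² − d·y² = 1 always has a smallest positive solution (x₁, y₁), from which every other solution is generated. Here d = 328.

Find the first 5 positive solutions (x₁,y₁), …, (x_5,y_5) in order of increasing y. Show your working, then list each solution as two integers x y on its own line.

163 9
53137 2934
17322499 956475
5647081537 311807916
1840931258563 101648424141

[18; 9,36] for √328; ℓ=2 ⇒ convergent index 1
i=0: a=18 ⇒ p=18, q=1
i=1: a=9 ⇒ p=163, q=9
(x₁, y₁) = (163, 9);  163² − 328·9² = 1 ✓
(163+9√328)^2 = 53137 + 2934√328
(163+9√328)^3 = 17322499 + 956475√328
(163+9√328)^4 = 5647081537 + 311807916√328
(163+9√328)^5 = 1840931258563 + 101648424141√328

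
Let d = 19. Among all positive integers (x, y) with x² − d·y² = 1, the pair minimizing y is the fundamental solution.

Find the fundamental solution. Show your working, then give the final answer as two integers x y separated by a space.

√19 = [4; 2,1,3,1,2,8, …], period ℓ=6 (even) → k=5
i=0: a=4 ⇒ p=4, q=1
i=1: a=2 ⇒ p=9, q=2
i=2: a=1 ⇒ p=13, q=3
i=3: a=3 ⇒ p=48, q=11
i=4: a=1 ⇒ p=61, q=14
i=5: a=2 ⇒ p=170, q=39
(x₁, y₁) = (170, 39);  170² − 19·39² = 1 ✓

170 39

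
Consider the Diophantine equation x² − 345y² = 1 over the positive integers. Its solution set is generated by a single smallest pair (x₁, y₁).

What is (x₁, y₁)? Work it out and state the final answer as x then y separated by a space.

[18; 1,1,2,1,6,1,2,1,1,36] for √345; ℓ=10 ⇒ convergent index 9
a_0=18:  p_0=18·1+0=18,  q_0=18·0+1=1
…
a_2=1:  p_2=1·19+18=37,  q_2=1·1+1=2
…
a_4=1:  p_4=1·93+37=130,  q_4=1·5+2=7
…
a_8=1:  p_8=1·2879+1003=3882,  q_8=1·155+54=209
a_9=1:  p_9=1·3882+2879=6761,  q_9=1·209+155=364
→ (6761, 364).  Check: 6761²=45711121, 345·364²=45711120, difference 1.

6761 364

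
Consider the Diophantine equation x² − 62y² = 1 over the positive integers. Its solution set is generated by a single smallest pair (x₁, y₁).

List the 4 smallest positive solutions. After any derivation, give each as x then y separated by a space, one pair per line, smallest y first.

d=62: √d = [7; 1,6,1,14] (ℓ=4, even), read p_3/q_3
step 0: (7, 1)  from 7·(1,0) + (0,1)
…
step 2: (55, 7)  from 6·(8,1) + (7,1)
step 3: (63, 8)  from 1·(55,7) + (8,1)
→ (63, 8).  Check: 63²=3969, 62·8²=3968, difference 1.
(63+8√62)^2 = 7937 + 1008√62
(63+8√62)^3 = 999999 + 127000√62
(63+8√62)^4 = 125991937 + 16000992√62

63 8
7937 1008
999999 127000
125991937 16000992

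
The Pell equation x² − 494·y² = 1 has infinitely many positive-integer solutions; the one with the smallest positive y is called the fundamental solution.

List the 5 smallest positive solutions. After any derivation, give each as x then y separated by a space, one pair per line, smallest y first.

d=494: √d = [22; 4,2,2,1,2,1,2,2,4,44] (ℓ=10, even), read p_9/q_9
a_0=22:  p_0=22·1+0=22,  q_0=22·0+1=1
a_1=4:  p_1=4·22+1=89,  q_1=4·1+0=4
a_2=2:  p_2=2·89+22=200,  q_2=2·4+1=9
a_3=2:  p_3=2·200+89=489,  q_3=2·9+4=22
…
a_6=1:  p_6=1·1867+689=2556,  q_6=1·84+31=115
a_7=2:  p_7=2·2556+1867=6979,  q_7=2·115+84=314
a_8=2:  p_8=2·6979+2556=16514,  q_8=2·314+115=743
a_9=4:  p_9=4·16514+6979=73035,  q_9=4·743+314=3286
→ (73035, 3286).  Check: 73035²=5334111225, 494·3286²=5334111224, difference 1.
(x_2, y_2) = (73035·73035 + 494·3286·3286, 73035·3286 + 3286·73035) = (10668222449, 479986020)
(x_3, y_3) = (73035·10668222449 + 494·3286·479986020, 73035·479986020 + 3286·10668222449) = (1558307253052395, 70111557938114)
(x_4, y_4) = (73035·1558307253052395 + 494·3286·70111557938114, 73035·70111557938114 + 3286·1558307253052395) = (227621940442695115201, 10241195267540325960)
(x_5, y_5) = (73035·227621940442695115201 + 494·3286·10241195267540325960, 73035·10241195267540325960 + 3286·227621940442695115201) = (33248736838906168224357675, 1495931392659503855039086)

73035 3286
10668222449 479986020
1558307253052395 70111557938114
227621940442695115201 10241195267540325960
33248736838906168224357675 1495931392659503855039086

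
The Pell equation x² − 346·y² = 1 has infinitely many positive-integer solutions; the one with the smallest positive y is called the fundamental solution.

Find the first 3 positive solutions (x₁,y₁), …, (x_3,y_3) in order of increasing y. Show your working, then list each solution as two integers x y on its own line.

√346 → a₀=18, period (1,1,1,1,36); ℓ=5 odd so k=9
k=0  a_k=18  p_k/q_k = 18/1
…
k=2  a_k=1  p_k/q_k = 37/2
k=3  a_k=1  p_k/q_k = 56/3
k=4  a_k=1  p_k/q_k = 93/5
k=5  a_k=36  p_k/q_k = 3404/183
k=6  a_k=1  p_k/q_k = 3497/188
…
k=8  a_k=1  p_k/q_k = 10398/559
k=9  a_k=1  p_k/q_k = 17299/930
fundamental: x₁=17299, y₁=930  (since 299255401 − 346·864900 = 1)
(17299+930√346)^2 = 598510801 + 32176140√346
(17299+930√346)^3 = 20707276675699 + 1113230090790√346

17299 930
598510801 32176140
20707276675699 1113230090790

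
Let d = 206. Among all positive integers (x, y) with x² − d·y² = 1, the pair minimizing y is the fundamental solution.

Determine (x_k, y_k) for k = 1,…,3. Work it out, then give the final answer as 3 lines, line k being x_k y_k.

59535 4148
7088832449 493902360
844067279642895 58808954001052

√206 = [14; 2,1,5,14,5,1,2,28, …], period ℓ=8 (even) → k=7
step 0: (14, 1)  from 14·(1,0) + (0,1)
step 1: (29, 2)  from 2·(14,1) + (1,0)
…
step 3: (244, 17)  from 5·(43,3) + (29,2)
step 4: (3459, 241)  from 14·(244,17) + (43,3)
step 5: (17539, 1222)  from 5·(3459,241) + (244,17)
step 6: (20998, 1463)  from 1·(17539,1222) + (3459,241)
step 7: (59535, 4148)  from 2·(20998,1463) + (17539,1222)
fundamental: x₁=59535, y₁=4148  (since 3544416225 − 206·17205904 = 1)
k=2:  x_2 = 59535·59535+206·4148·4148 = 7088832449,  y_2 = 59535·4148+4148·59535 = 493902360
k=3:  x_3 = 59535·7088832449+206·4148·493902360 = 844067279642895,  y_3 = 59535·493902360+4148·7088832449 = 58808954001052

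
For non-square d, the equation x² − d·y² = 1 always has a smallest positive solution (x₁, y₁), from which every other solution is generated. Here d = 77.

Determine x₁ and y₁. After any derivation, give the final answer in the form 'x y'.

√77 → a₀=8, period (1,3,2,3,1,16); ℓ=6 even so k=5
step 0: (8, 1)  from 8·(1,0) + (0,1)
step 1: (9, 1)  from 1·(8,1) + (1,0)
step 2: (35, 4)  from 3·(9,1) + (8,1)
…
step 4: (272, 31)  from 3·(79,9) + (35,4)
step 5: (351, 40)  from 1·(272,31) + (79,9)
→ (351, 40).  Check: 351²=123201, 77·40²=123200, difference 1.

351 40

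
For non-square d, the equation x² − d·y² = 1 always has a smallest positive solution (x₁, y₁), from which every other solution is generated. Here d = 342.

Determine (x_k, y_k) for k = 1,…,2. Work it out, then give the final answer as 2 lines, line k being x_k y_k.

37 2
2737 148

[18; 2,36] for √342; ℓ=2 ⇒ convergent index 1
k=0  a_k=18  p_k/q_k = 18/1
k=1  a_k=2  p_k/q_k = 37/2
→ (37, 2).  Check: 37²=1369, 342·2²=1368, difference 1.
(37+2√342)^2 = 2737 + 148√342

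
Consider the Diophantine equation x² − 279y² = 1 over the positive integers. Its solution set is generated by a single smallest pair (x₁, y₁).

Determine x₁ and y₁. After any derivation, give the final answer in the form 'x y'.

d=279: √d = [16; 1,2,2,1,2,2,1,32] (ℓ=8, even), read p_7/q_7
a_0=16:  p_0=16·1+0=16,  q_0=16·0+1=1
…
a_3=2:  p_3=2·50+17=117,  q_3=2·3+1=7
a_4=1:  p_4=1·117+50=167,  q_4=1·7+3=10
…
a_6=2:  p_6=2·451+167=1069,  q_6=2·27+10=64
a_7=1:  p_7=1·1069+451=1520,  q_7=1·64+27=91
(x₁, y₁) = (1520, 91);  1520² − 279·91² = 1 ✓

1520 91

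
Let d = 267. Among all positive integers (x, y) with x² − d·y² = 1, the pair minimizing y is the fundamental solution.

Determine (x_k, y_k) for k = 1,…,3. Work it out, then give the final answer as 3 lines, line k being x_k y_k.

2402 147
11539207 706188
55434348026 3392527005

[16; 2,1,15,1,2,32] for √267; ℓ=6 ⇒ convergent index 5
k=0  a_k=16  p_k/q_k = 16/1
…
k=2  a_k=1  p_k/q_k = 49/3
k=3  a_k=15  p_k/q_k = 768/47
k=4  a_k=1  p_k/q_k = 817/50
k=5  a_k=2  p_k/q_k = 2402/147
→ (2402, 147).  Check: 2402²=5769604, 267·147²=5769603, difference 1.
(x_2, y_2) = (2402·2402 + 267·147·147, 2402·147 + 147·2402) = (11539207, 706188)
(x_3, y_3) = (2402·11539207 + 267·147·706188, 2402·706188 + 147·11539207) = (55434348026, 3392527005)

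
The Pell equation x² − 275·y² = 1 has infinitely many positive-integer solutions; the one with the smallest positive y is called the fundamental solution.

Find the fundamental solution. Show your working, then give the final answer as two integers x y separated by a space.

199 12

√275 → a₀=16, period (1,1,2,1,1,32); ℓ=6 even so k=5
a_0=16:  p_0=16·1+0=16,  q_0=16·0+1=1
…
a_4=1:  p_4=1·83+33=116,  q_4=1·5+2=7
a_5=1:  p_5=1·116+83=199,  q_5=1·7+5=12
(x₁, y₁) = (199, 12);  199² − 275·12² = 1 ✓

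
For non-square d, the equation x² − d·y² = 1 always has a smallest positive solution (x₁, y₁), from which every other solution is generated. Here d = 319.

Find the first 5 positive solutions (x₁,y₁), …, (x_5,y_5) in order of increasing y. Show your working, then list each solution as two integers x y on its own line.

√319 → a₀=17, period (1,6,5,1,4,…,6,1,34); ℓ=14 even so k=13
k=0  a_k=17  p_k/q_k = 17/1
…
k=2  a_k=6  p_k/q_k = 125/7
…
k=6  a_k=3  p_k/q_k = 11913/667
…
k=12  a_k=6  p_k/q_k = 11102899/621643
k=13  a_k=1  p_k/q_k = 12901780/722361
(x₁, y₁) = (12901780, 722361);  12901780² − 319·722361² = 1 ✓
k=2:  x_2 = 12901780·12901780+319·722361·722361 = 332911854336799,  y_2 = 12901780·722361+722361·12901780 = 18639485405160
k=3:  x_3 = 12901780·332911854336799+319·722361·18639485405160 = 8590311008090840302660,  y_3 = 12901780·18639485405160+722361·332911854336799 = 480965080021169647239
k=4:  x_4 = 12901780·8590311008090840302660+319·722361·480965080021169647239 = 221660605515932150288251132801,  y_4 = 12901780·480965080021169647239+722361·8590311008090840302660 = 12410611300231033623224965680
k=5:  x_5 = 12901780·221660605515932150288251132801+319·722361·12410611300231033623224965680 = 5719632734066677605580897309458268900,  y_5 = 12901780·12410611300231033623224965680+722361·221660605515932150288251132801 = 320237953322189008993822774252173561

12901780 722361
332911854336799 18639485405160
8590311008090840302660 480965080021169647239
221660605515932150288251132801 12410611300231033623224965680
5719632734066677605580897309458268900 320237953322189008993822774252173561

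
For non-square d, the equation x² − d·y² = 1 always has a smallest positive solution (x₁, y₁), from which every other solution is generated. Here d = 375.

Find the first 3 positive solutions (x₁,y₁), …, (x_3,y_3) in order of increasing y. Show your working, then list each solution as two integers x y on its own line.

d=375: √d = [19; 2,1,2,1,5,1,2,1,2,38] (ℓ=10, even), read p_9/q_9
a_0=19:  p_0=19·1+0=19,  q_0=19·0+1=1
a_1=2:  p_1=2·19+1=39,  q_1=2·1+0=2
a_2=1:  p_2=1·39+19=58,  q_2=1·2+1=3
a_3=2:  p_3=2·58+39=155,  q_3=2·3+2=8
a_4=1:  p_4=1·155+58=213,  q_4=1·8+3=11
a_5=5:  p_5=5·213+155=1220,  q_5=5·11+8=63
a_6=1:  p_6=1·1220+213=1433,  q_6=1·63+11=74
a_7=2:  p_7=2·1433+1220=4086,  q_7=2·74+63=211
a_8=1:  p_8=1·4086+1433=5519,  q_8=1·211+74=285
a_9=2:  p_9=2·5519+4086=15124,  q_9=2·285+211=781
fundamental: x₁=15124, y₁=781  (since 228735376 − 375·609961 = 1)
(x_2, y_2) = (15124·15124 + 375·781·781, 15124·781 + 781·15124) = (457470751, 23623688)
(x_3, y_3) = (15124·457470751 + 375·781·23623688, 15124·23623688 + 781·457470751) = (13837575261124, 714569313843)

15124 781
457470751 23623688
13837575261124 714569313843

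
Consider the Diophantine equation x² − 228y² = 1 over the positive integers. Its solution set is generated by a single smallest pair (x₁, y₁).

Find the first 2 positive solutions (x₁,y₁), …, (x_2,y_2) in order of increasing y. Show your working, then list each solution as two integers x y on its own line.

d=228: √d = [15; 10,30] (ℓ=2, even), read p_1/q_1
a_0=15:  p_0=15·1+0=15,  q_0=15·0+1=1
a_1=10:  p_1=10·15+1=151,  q_1=10·1+0=10
→ (151, 10).  Check: 151²=22801, 228·10²=22800, difference 1.
n=2: (151,10)∘(151,10) = (151·151+228·10·10, 151·10+10·151) = (45601,3020)

151 10
45601 3020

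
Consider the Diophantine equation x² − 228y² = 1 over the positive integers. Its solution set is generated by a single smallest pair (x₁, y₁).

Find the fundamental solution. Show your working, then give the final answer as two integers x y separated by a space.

[15; 10,30] for √228; ℓ=2 ⇒ convergent index 1
k=0  a_k=15  p_k/q_k = 15/1
k=1  a_k=10  p_k/q_k = 151/10
(x₁, y₁) = (151, 10);  151² − 228·10² = 1 ✓

151 10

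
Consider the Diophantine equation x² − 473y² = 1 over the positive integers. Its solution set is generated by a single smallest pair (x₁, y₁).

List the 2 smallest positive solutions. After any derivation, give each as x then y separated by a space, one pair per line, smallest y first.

√473 → a₀=21, period (1,2,1,42); ℓ=4 even so k=3
k=0  a_k=21  p_k/q_k = 21/1
k=1  a_k=1  p_k/q_k = 22/1
k=2  a_k=2  p_k/q_k = 65/3
k=3  a_k=1  p_k/q_k = 87/4
fundamental: x₁=87, y₁=4  (since 7569 − 473·16 = 1)
(x_2, y_2) = (87·87 + 473·4·4, 87·4 + 4·87) = (15137, 696)

87 4
15137 696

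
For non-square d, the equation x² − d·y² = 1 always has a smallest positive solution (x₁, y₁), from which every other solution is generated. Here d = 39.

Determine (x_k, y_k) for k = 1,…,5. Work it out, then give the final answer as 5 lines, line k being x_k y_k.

25 4
1249 200
62425 9996
3120001 499600
155937625 24970004

d=39: √d = [6; 4,12] (ℓ=2, even), read p_1/q_1
step 0: (6, 1)  from 6·(1,0) + (0,1)
step 1: (25, 4)  from 4·(6,1) + (1,0)
fundamental: x₁=25, y₁=4  (since 625 − 39·16 = 1)
k=2:  x_2 = 25·25+39·4·4 = 1249,  y_2 = 25·4+4·25 = 200
k=3:  x_3 = 25·1249+39·4·200 = 62425,  y_3 = 25·200+4·1249 = 9996
k=4:  x_4 = 25·62425+39·4·9996 = 3120001,  y_4 = 25·9996+4·62425 = 499600
k=5:  x_5 = 25·3120001+39·4·499600 = 155937625,  y_5 = 25·499600+4·3120001 = 24970004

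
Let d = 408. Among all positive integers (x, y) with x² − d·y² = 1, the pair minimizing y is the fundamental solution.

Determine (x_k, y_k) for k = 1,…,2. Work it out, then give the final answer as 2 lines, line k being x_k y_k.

101 5
20401 1010

√408 → a₀=20, period (5,40); ℓ=2 even so k=1
a_0=20:  p_0=20·1+0=20,  q_0=20·0+1=1
a_1=5:  p_1=5·20+1=101,  q_1=5·1+0=5
(x₁, y₁) = (101, 5);  101² − 408·5² = 1 ✓
(101+5√408)^2 = 20401 + 1010√408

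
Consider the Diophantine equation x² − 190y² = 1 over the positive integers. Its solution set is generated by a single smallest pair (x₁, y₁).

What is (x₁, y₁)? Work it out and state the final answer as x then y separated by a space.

52021 3774

√190 → a₀=13, period (1,3,1,1,1,…,3,1,26); ℓ=14 even so k=13
step 0: (13, 1)  from 13·(1,0) + (0,1)
step 1: (14, 1)  from 1·(13,1) + (1,0)
step 2: (55, 4)  from 3·(14,1) + (13,1)
step 3: (69, 5)  from 1·(55,4) + (14,1)
step 4: (124, 9)  from 1·(69,5) + (55,4)
step 5: (193, 14)  from 1·(124,9) + (69,5)
step 6: (510, 37)  from 2·(193,14) + (124,9)
…
step 8: (2936, 213)  from 2·(1213,88) + (510,37)
…
step 10: (7085, 514)  from 1·(4149,301) + (2936,213)
step 11: (11234, 815)  from 1·(7085,514) + (4149,301)
step 12: (40787, 2959)  from 3·(11234,815) + (7085,514)
step 13: (52021, 3774)  from 1·(40787,2959) + (11234,815)
(x₁, y₁) = (52021, 3774);  52021² − 190·3774² = 1 ✓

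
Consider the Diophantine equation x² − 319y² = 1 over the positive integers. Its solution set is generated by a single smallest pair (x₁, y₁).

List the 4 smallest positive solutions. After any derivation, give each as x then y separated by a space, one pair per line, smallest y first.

d=319: √d = [17; 1,6,5,1,4,…,6,1,34] (ℓ=14, even), read p_13/q_13
a_0=17:  p_0=17·1+0=17,  q_0=17·0+1=1
a_1=1:  p_1=1·17+1=18,  q_1=1·1+0=1
…
a_4=1:  p_4=1·643+125=768,  q_4=1·36+7=43
…
a_8=3:  p_8=3·15628+11913=58797,  q_8=3·875+667=3292
a_9=4:  p_9=4·58797+15628=250816,  q_9=4·3292+875=14043
…
a_12=6:  p_12=6·1798881+309613=11102899,  q_12=6·100718+17335=621643
a_13=1:  p_13=1·11102899+1798881=12901780,  q_13=1·621643+100718=722361
(x₁, y₁) = (12901780, 722361);  12901780² − 319·722361² = 1 ✓
(12901780+722361√319)^2 = 332911854336799 + 18639485405160√319
(12901780+722361√319)^3 = 8590311008090840302660 + 480965080021169647239√319
(12901780+722361√319)^4 = 221660605515932150288251132801 + 12410611300231033623224965680√319

12901780 722361
332911854336799 18639485405160
8590311008090840302660 480965080021169647239
221660605515932150288251132801 12410611300231033623224965680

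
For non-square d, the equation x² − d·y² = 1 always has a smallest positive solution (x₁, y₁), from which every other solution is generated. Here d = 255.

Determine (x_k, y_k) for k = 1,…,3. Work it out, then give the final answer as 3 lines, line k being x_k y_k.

d=255: √d = [15; 1,30] (ℓ=2, even), read p_1/q_1
i=0: a=15 ⇒ p=15, q=1
i=1: a=1 ⇒ p=16, q=1
fundamental: x₁=16, y₁=1  (since 256 − 255·1 = 1)
n=2: (16,1)∘(16,1) = (16·16+255·1·1, 16·1+1·16) = (511,32)
n=3: (511,32)∘(16,1) = (16·511+255·1·32, 16·32+1·511) = (16336,1023)

16 1
511 32
16336 1023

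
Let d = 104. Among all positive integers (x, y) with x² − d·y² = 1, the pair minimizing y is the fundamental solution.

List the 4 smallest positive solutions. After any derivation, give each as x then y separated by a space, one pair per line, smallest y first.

51 5
5201 510
530451 52015
54100801 5305020

[10; 5,20] for √104; ℓ=2 ⇒ convergent index 1
i=0: a=10 ⇒ p=10, q=1
i=1: a=5 ⇒ p=51, q=5
→ (51, 5).  Check: 51²=2601, 104·5²=2600, difference 1.
(51+5√104)^2 = 5201 + 510√104
(51+5√104)^3 = 530451 + 52015√104
(51+5√104)^4 = 54100801 + 5305020√104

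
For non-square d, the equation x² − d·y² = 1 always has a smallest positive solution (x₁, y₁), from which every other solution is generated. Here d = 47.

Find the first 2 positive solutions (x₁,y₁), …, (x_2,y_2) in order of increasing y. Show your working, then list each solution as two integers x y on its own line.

48 7
4607 672

[6; 1,5,1,12] for √47; ℓ=4 ⇒ convergent index 3
step 0: (6, 1)  from 6·(1,0) + (0,1)
step 1: (7, 1)  from 1·(6,1) + (1,0)
step 2: (41, 6)  from 5·(7,1) + (6,1)
step 3: (48, 7)  from 1·(41,6) + (7,1)
fundamental: x₁=48, y₁=7  (since 2304 − 47·49 = 1)
(x_2, y_2) = (48·48 + 47·7·7, 48·7 + 7·48) = (4607, 672)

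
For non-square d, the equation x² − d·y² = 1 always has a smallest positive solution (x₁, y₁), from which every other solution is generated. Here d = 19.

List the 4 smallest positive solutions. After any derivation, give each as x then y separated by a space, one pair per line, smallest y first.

170 39
57799 13260
19651490 4508361
6681448801 1532829480

√19 → a₀=4, period (2,1,3,1,2,8); ℓ=6 even so k=5
k=0  a_k=4  p_k/q_k = 4/1
k=1  a_k=2  p_k/q_k = 9/2
k=2  a_k=1  p_k/q_k = 13/3
k=3  a_k=3  p_k/q_k = 48/11
k=4  a_k=1  p_k/q_k = 61/14
k=5  a_k=2  p_k/q_k = 170/39
(x₁, y₁) = (170, 39);  170² − 19·39² = 1 ✓
(x_2, y_2) = (170·170 + 19·39·39, 170·39 + 39·170) = (57799, 13260)
(x_3, y_3) = (170·57799 + 19·39·13260, 170·13260 + 39·57799) = (19651490, 4508361)
(x_4, y_4) = (170·19651490 + 19·39·4508361, 170·4508361 + 39·19651490) = (6681448801, 1532829480)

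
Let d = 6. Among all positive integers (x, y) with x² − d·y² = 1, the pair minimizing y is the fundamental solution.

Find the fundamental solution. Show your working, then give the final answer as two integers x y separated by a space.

5 2

√6 → a₀=2, period (2,4); ℓ=2 even so k=1
i=0: a=2 ⇒ p=2, q=1
i=1: a=2 ⇒ p=5, q=2
(x₁, y₁) = (5, 2);  5² − 6·2² = 1 ✓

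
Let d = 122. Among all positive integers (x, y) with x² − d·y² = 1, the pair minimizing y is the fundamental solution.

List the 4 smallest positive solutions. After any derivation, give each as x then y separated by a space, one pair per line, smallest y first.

√122 → a₀=11, period (22); ℓ=1 odd so k=1
i=0: a=11 ⇒ p=11, q=1
i=1: a=22 ⇒ p=243, q=22
→ (243, 22).  Check: 243²=59049, 122·22²=59048, difference 1.
(x_2, y_2) = (243·243 + 122·22·22, 243·22 + 22·243) = (118097, 10692)
(x_3, y_3) = (243·118097 + 122·22·10692, 243·10692 + 22·118097) = (57394899, 5196290)
(x_4, y_4) = (243·57394899 + 122·22·5196290, 243·5196290 + 22·57394899) = (27893802817, 2525386248)

243 22
118097 10692
57394899 5196290
27893802817 2525386248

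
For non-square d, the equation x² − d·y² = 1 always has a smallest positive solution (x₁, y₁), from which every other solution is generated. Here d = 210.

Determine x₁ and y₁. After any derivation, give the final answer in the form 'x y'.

29 2

√210 → a₀=14, period (2,28); ℓ=2 even so k=1
step 0: (14, 1)  from 14·(1,0) + (0,1)
step 1: (29, 2)  from 2·(14,1) + (1,0)
(x₁, y₁) = (29, 2);  29² − 210·2² = 1 ✓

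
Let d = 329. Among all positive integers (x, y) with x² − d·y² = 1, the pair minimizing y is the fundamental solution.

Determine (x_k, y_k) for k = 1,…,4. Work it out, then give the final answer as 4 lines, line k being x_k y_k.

2376415 131016
11294696504449 622696775280
53681772387237964255 2959571914453911384
255140338255224918953587201 14066342182173360946441440

√329 → a₀=18, period (7,4,2,1,1,4,1,1,2,4,7,36); ℓ=12 even so k=11
step 0: (18, 1)  from 18·(1,0) + (0,1)
…
step 4: (1705, 94)  from 1·(1179,65) + (526,29)
step 5: (2884, 159)  from 1·(1705,94) + (1179,65)
…
step 7: (16125, 889)  from 1·(13241,730) + (2884,159)
step 8: (29366, 1619)  from 1·(16125,889) + (13241,730)
…
step 10: (328794, 18127)  from 4·(74857,4127) + (29366,1619)
step 11: (2376415, 131016)  from 7·(328794,18127) + (74857,4127)
fundamental: x₁=2376415, y₁=131016  (since 5647348252225 − 329·17165192256 = 1)
k=2:  x_2 = 2376415·2376415+329·131016·131016 = 11294696504449,  y_2 = 2376415·131016+131016·2376415 = 622696775280
k=3:  x_3 = 2376415·11294696504449+329·131016·622696775280 = 53681772387237964255,  y_3 = 2376415·622696775280+131016·11294696504449 = 2959571914453911384
k=4:  x_4 = 2376415·53681772387237964255+329·131016·2959571914453911384 = 255140338255224918953587201,  y_4 = 2376415·2959571914453911384+131016·53681772387237964255 = 14066342182173360946441440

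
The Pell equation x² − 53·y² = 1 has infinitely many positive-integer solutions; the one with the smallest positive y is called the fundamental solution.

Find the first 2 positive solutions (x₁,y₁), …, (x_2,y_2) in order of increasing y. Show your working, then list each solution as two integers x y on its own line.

66249 9100
8777860001 1205731800

d=53: √d = [7; 3,1,1,3,14] (ℓ=5, odd), read p_9/q_9
i=0: a=7 ⇒ p=7, q=1
…
i=2: a=1 ⇒ p=29, q=4
i=3: a=1 ⇒ p=51, q=7
i=4: a=3 ⇒ p=182, q=25
i=5: a=14 ⇒ p=2599, q=357
i=6: a=3 ⇒ p=7979, q=1096
i=7: a=1 ⇒ p=10578, q=1453
i=8: a=1 ⇒ p=18557, q=2549
i=9: a=3 ⇒ p=66249, q=9100
(x₁, y₁) = (66249, 9100);  66249² − 53·9100² = 1 ✓
k=2:  x_2 = 66249·66249+53·9100·9100 = 8777860001,  y_2 = 66249·9100+9100·66249 = 1205731800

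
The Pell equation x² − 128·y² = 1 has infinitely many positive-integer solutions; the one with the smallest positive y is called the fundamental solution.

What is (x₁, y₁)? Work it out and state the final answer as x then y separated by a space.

√128 = [11; 3,5,3,22, …], period ℓ=4 (even) → k=3
k=0  a_k=11  p_k/q_k = 11/1
k=1  a_k=3  p_k/q_k = 34/3
k=2  a_k=5  p_k/q_k = 181/16
k=3  a_k=3  p_k/q_k = 577/51
fundamental: x₁=577, y₁=51  (since 332929 − 128·2601 = 1)

577 51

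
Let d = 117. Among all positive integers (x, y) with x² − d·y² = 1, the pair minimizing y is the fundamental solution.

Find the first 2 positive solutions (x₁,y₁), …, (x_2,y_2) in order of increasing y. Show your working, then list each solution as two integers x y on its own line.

√117 → a₀=10, period (1,4,2,4,1,20); ℓ=6 even so k=5
a_0=10:  p_0=10·1+0=10,  q_0=10·0+1=1
…
a_2=4:  p_2=4·11+10=54,  q_2=4·1+1=5
…
a_4=4:  p_4=4·119+54=530,  q_4=4·11+5=49
a_5=1:  p_5=1·530+119=649,  q_5=1·49+11=60
(x₁, y₁) = (649, 60);  649² − 117·60² = 1 ✓
(649+60√117)^2 = 842401 + 77880√117

649 60
842401 77880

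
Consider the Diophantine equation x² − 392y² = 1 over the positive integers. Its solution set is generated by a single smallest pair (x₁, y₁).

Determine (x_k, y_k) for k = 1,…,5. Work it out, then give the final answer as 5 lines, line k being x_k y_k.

√392 → a₀=19, period (1,3,1,38); ℓ=4 even so k=3
i=0: a=19 ⇒ p=19, q=1
…
i=2: a=3 ⇒ p=79, q=4
i=3: a=1 ⇒ p=99, q=5
(x₁, y₁) = (99, 5);  99² − 392·5² = 1 ✓
n=2: (99,5)∘(99,5) = (99·99+392·5·5, 99·5+5·99) = (19601,990)
n=3: (19601,990)∘(99,5) = (99·19601+392·5·990, 99·990+5·19601) = (3880899,196015)
n=4: (3880899,196015)∘(99,5) = (99·3880899+392·5·196015, 99·196015+5·3880899) = (768398401,38809980)
n=5: (768398401,38809980)∘(99,5) = (99·768398401+392·5·38809980, 99·38809980+5·768398401) = (152139002499,7684180025)

99 5
19601 990
3880899 196015
768398401 38809980
152139002499 7684180025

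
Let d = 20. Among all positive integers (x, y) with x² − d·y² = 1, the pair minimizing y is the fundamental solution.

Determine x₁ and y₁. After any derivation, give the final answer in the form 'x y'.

√20 = [4; 2,8, …], period ℓ=2 (even) → k=1
k=0  a_k=4  p_k/q_k = 4/1
k=1  a_k=2  p_k/q_k = 9/2
fundamental: x₁=9, y₁=2  (since 81 − 20·4 = 1)

9 2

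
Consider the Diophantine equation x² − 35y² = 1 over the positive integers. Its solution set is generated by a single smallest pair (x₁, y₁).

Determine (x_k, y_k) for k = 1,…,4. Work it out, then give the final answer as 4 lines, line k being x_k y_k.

√35 = [5; 1,10, …], period ℓ=2 (even) → k=1
k=0  a_k=5  p_k/q_k = 5/1
k=1  a_k=1  p_k/q_k = 6/1
(x₁, y₁) = (6, 1);  6² − 35·1² = 1 ✓
(x_2, y_2) = (6·6 + 35·1·1, 6·1 + 1·6) = (71, 12)
(x_3, y_3) = (6·71 + 35·1·12, 6·12 + 1·71) = (846, 143)
(x_4, y_4) = (6·846 + 35·1·143, 6·143 + 1·846) = (10081, 1704)

6 1
71 12
846 143
10081 1704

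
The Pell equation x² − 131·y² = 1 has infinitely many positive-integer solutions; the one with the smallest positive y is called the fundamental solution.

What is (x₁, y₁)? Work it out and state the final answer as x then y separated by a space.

10610 927

[11; 2,4,11,4,2,22] for √131; ℓ=6 ⇒ convergent index 5
a_0=11:  p_0=11·1+0=11,  q_0=11·0+1=1
…
a_4=4:  p_4=4·1156+103=4727,  q_4=4·101+9=413
a_5=2:  p_5=2·4727+1156=10610,  q_5=2·413+101=927
→ (10610, 927).  Check: 10610²=112572100, 131·927²=112572099, difference 1.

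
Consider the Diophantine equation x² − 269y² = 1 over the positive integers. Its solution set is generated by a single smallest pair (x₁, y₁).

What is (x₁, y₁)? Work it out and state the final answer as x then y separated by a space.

√269 = [16; 2,2,32, …], period ℓ=3 (odd) → k=5
k=0  a_k=16  p_k/q_k = 16/1
…
k=3  a_k=32  p_k/q_k = 2657/162
k=4  a_k=2  p_k/q_k = 5396/329
k=5  a_k=2  p_k/q_k = 13449/820
fundamental: x₁=13449, y₁=820  (since 180875601 − 269·672400 = 1)

13449 820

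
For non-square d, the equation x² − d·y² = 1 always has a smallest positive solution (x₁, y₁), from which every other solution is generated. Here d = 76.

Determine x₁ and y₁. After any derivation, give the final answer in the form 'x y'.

57799 6630

[8; 1,2,1,1,5,4,5,1,1,2,1,16] for √76; ℓ=12 ⇒ convergent index 11
step 0: (8, 1)  from 8·(1,0) + (0,1)
step 1: (9, 1)  from 1·(8,1) + (1,0)
step 2: (26, 3)  from 2·(9,1) + (8,1)
…
step 4: (61, 7)  from 1·(35,4) + (26,3)
step 5: (340, 39)  from 5·(61,7) + (35,4)
step 6: (1421, 163)  from 4·(340,39) + (61,7)
step 7: (7445, 854)  from 5·(1421,163) + (340,39)
step 8: (8866, 1017)  from 1·(7445,854) + (1421,163)
step 9: (16311, 1871)  from 1·(8866,1017) + (7445,854)
step 10: (41488, 4759)  from 2·(16311,1871) + (8866,1017)
step 11: (57799, 6630)  from 1·(41488,4759) + (16311,1871)
fundamental: x₁=57799, y₁=6630  (since 3340724401 − 76·43956900 = 1)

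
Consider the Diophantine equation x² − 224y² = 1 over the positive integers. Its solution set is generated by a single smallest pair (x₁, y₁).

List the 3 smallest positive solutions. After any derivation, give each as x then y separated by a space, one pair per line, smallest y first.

15 1
449 30
13455 899

√224 = [14; 1,28, …], period ℓ=2 (even) → k=1
k=0  a_k=14  p_k/q_k = 14/1
k=1  a_k=1  p_k/q_k = 15/1
fundamental: x₁=15, y₁=1  (since 225 − 224·1 = 1)
(15+1√224)^2 = 449 + 30√224
(15+1√224)^3 = 13455 + 899√224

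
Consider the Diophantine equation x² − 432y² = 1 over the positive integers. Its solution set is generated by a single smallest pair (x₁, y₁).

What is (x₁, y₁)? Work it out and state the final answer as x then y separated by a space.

d=432: √d = [20; 1,3,1,1,1,3,1,40] (ℓ=8, even), read p_7/q_7
step 0: (20, 1)  from 20·(1,0) + (0,1)
step 1: (21, 1)  from 1·(20,1) + (1,0)
step 2: (83, 4)  from 3·(21,1) + (20,1)
…
step 4: (187, 9)  from 1·(104,5) + (83,4)
step 5: (291, 14)  from 1·(187,9) + (104,5)
step 6: (1060, 51)  from 3·(291,14) + (187,9)
step 7: (1351, 65)  from 1·(1060,51) + (291,14)
→ (1351, 65).  Check: 1351²=1825201, 432·65²=1825200, difference 1.

1351 65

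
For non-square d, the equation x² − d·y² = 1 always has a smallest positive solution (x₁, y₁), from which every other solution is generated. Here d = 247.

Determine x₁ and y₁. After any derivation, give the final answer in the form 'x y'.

√247 → a₀=15, period (1,2,1,1,9,1,9,1,1,2,1,30); ℓ=12 even so k=11
step 0: (15, 1)  from 15·(1,0) + (0,1)
step 1: (16, 1)  from 1·(15,1) + (1,0)
step 2: (47, 3)  from 2·(16,1) + (15,1)
…
step 5: (1053, 67)  from 9·(110,7) + (63,4)
…
step 7: (11520, 733)  from 9·(1163,74) + (1053,67)
step 8: (12683, 807)  from 1·(11520,733) + (1163,74)
step 9: (24203, 1540)  from 1·(12683,807) + (11520,733)
step 10: (61089, 3887)  from 2·(24203,1540) + (12683,807)
step 11: (85292, 5427)  from 1·(61089,3887) + (24203,1540)
(x₁, y₁) = (85292, 5427);  85292² − 247·5427² = 1 ✓

85292 5427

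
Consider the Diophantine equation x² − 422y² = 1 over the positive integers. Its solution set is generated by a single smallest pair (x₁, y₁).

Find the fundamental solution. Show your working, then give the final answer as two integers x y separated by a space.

7022501 341850

√422 → a₀=20, period (1,1,5,2,1,…,1,1,40); ℓ=14 even so k=13
a_0=20:  p_0=20·1+0=20,  q_0=20·0+1=1
a_1=1:  p_1=1·20+1=21,  q_1=1·1+0=1
…
a_4=2:  p_4=2·226+41=493,  q_4=2·11+2=24
…
a_9=1:  p_9=1·163807+53719=217526,  q_9=1·7974+2615=10589
a_10=2:  p_10=2·217526+163807=598859,  q_10=2·10589+7974=29152
…
a_12=1:  p_12=1·3211821+598859=3810680,  q_12=1·156349+29152=185501
a_13=1:  p_13=1·3810680+3211821=7022501,  q_13=1·185501+156349=341850
(x₁, y₁) = (7022501, 341850);  7022501² − 422·341850² = 1 ✓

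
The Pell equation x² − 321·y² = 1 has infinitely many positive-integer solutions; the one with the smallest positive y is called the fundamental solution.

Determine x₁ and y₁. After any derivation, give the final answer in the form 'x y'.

[17; 1,10,1,34] for √321; ℓ=4 ⇒ convergent index 3
step 0: (17, 1)  from 17·(1,0) + (0,1)
step 1: (18, 1)  from 1·(17,1) + (1,0)
step 2: (197, 11)  from 10·(18,1) + (17,1)
step 3: (215, 12)  from 1·(197,11) + (18,1)
fundamental: x₁=215, y₁=12  (since 46225 − 321·144 = 1)

215 12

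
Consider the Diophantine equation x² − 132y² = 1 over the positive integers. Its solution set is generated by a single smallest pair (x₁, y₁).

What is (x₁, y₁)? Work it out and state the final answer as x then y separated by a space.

√132 → a₀=11, period (2,22); ℓ=2 even so k=1
i=0: a=11 ⇒ p=11, q=1
i=1: a=2 ⇒ p=23, q=2
fundamental: x₁=23, y₁=2  (since 529 − 132·4 = 1)

23 2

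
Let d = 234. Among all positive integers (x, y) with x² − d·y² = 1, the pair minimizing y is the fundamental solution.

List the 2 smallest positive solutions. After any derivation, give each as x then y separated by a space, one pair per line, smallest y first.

√234 → a₀=15, period (3,2,1,2,1,2,3,30); ℓ=8 even so k=7
step 0: (15, 1)  from 15·(1,0) + (0,1)
step 1: (46, 3)  from 3·(15,1) + (1,0)
…
step 3: (153, 10)  from 1·(107,7) + (46,3)
step 4: (413, 27)  from 2·(153,10) + (107,7)
step 5: (566, 37)  from 1·(413,27) + (153,10)
step 6: (1545, 101)  from 2·(566,37) + (413,27)
step 7: (5201, 340)  from 3·(1545,101) + (566,37)
(x₁, y₁) = (5201, 340);  5201² − 234·340² = 1 ✓
(x_2, y_2) = (5201·5201 + 234·340·340, 5201·340 + 340·5201) = (54100801, 3536680)

5201 340
54100801 3536680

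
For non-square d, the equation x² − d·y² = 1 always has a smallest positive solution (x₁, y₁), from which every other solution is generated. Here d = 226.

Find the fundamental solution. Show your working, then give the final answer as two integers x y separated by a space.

[15; 30] for √226; ℓ=1 ⇒ convergent index 1
step 0: (15, 1)  from 15·(1,0) + (0,1)
step 1: (451, 30)  from 30·(15,1) + (1,0)
→ (451, 30).  Check: 451²=203401, 226·30²=203400, difference 1.

451 30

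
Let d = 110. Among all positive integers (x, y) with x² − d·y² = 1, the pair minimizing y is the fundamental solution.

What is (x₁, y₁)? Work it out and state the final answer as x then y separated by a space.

21 2

√110 → a₀=10, period (2,20); ℓ=2 even so k=1
a_0=10:  p_0=10·1+0=10,  q_0=10·0+1=1
a_1=2:  p_1=2·10+1=21,  q_1=2·1+0=2
→ (21, 2).  Check: 21²=441, 110·2²=440, difference 1.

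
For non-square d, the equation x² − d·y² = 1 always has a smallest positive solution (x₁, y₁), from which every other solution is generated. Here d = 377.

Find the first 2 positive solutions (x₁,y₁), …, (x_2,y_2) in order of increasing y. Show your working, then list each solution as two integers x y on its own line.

[19; 2,2,2,38] for √377; ℓ=4 ⇒ convergent index 3
step 0: (19, 1)  from 19·(1,0) + (0,1)
…
step 2: (97, 5)  from 2·(39,2) + (19,1)
step 3: (233, 12)  from 2·(97,5) + (39,2)
fundamental: x₁=233, y₁=12  (since 54289 − 377·144 = 1)
(233+12√377)^2 = 108577 + 5592√377

233 12
108577 5592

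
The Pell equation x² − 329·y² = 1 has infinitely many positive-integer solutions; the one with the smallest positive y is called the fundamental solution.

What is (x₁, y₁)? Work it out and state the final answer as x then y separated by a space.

2376415 131016

[18; 7,4,2,1,1,4,1,1,2,4,7,36] for √329; ℓ=12 ⇒ convergent index 11
step 0: (18, 1)  from 18·(1,0) + (0,1)
step 1: (127, 7)  from 7·(18,1) + (1,0)
step 2: (526, 29)  from 4·(127,7) + (18,1)
step 3: (1179, 65)  from 2·(526,29) + (127,7)
step 4: (1705, 94)  from 1·(1179,65) + (526,29)
…
step 6: (13241, 730)  from 4·(2884,159) + (1705,94)
step 7: (16125, 889)  from 1·(13241,730) + (2884,159)
step 8: (29366, 1619)  from 1·(16125,889) + (13241,730)
step 9: (74857, 4127)  from 2·(29366,1619) + (16125,889)
step 10: (328794, 18127)  from 4·(74857,4127) + (29366,1619)
step 11: (2376415, 131016)  from 7·(328794,18127) + (74857,4127)
→ (2376415, 131016).  Check: 2376415²=5647348252225, 329·131016²=5647348252224, difference 1.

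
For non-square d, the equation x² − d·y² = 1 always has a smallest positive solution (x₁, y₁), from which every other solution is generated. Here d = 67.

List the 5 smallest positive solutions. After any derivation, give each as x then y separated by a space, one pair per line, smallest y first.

48842 5967
4771081927 582880428
466058366908226 56938091722785
45526445508292066657 5561940551265649512
4447205302565943872414162 543312600752895615207423

d=67: √d = [8; 5,2,1,1,7,1,1,2,5,16] (ℓ=10, even), read p_9/q_9
k=0  a_k=8  p_k/q_k = 8/1
k=1  a_k=5  p_k/q_k = 41/5
…
k=3  a_k=1  p_k/q_k = 131/16
k=4  a_k=1  p_k/q_k = 221/27
…
k=8  a_k=2  p_k/q_k = 9053/1106
k=9  a_k=5  p_k/q_k = 48842/5967
fundamental: x₁=48842, y₁=5967  (since 2385540964 − 67·35605089 = 1)
n=2: (48842,5967)∘(48842,5967) = (48842·48842+67·5967·5967, 48842·5967+5967·48842) = (4771081927,582880428)
n=3: (4771081927,582880428)∘(48842,5967) = (48842·4771081927+67·5967·582880428, 48842·582880428+5967·4771081927) = (466058366908226,56938091722785)
n=4: (466058366908226,56938091722785)∘(48842,5967) = (48842·466058366908226+67·5967·56938091722785, 48842·56938091722785+5967·466058366908226) = (45526445508292066657,5561940551265649512)
n=5: (45526445508292066657,5561940551265649512)∘(48842,5967) = (48842·45526445508292066657+67·5967·5561940551265649512, 48842·5561940551265649512+5967·45526445508292066657) = (4447205302565943872414162,543312600752895615207423)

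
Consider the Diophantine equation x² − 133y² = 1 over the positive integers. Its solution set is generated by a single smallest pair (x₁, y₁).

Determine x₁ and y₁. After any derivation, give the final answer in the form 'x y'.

2588599 224460

d=133: √d = [11; 1,1,7,5,1,…,1,1,22] (ℓ=16, even), read p_15/q_15
k=0  a_k=11  p_k/q_k = 11/1
k=1  a_k=1  p_k/q_k = 12/1
k=2  a_k=1  p_k/q_k = 23/2
k=3  a_k=7  p_k/q_k = 173/15
k=4  a_k=5  p_k/q_k = 888/77
k=5  a_k=1  p_k/q_k = 1061/92
k=6  a_k=1  p_k/q_k = 1949/169
k=7  a_k=1  p_k/q_k = 3010/261
k=8  a_k=2  p_k/q_k = 7969/691
…
k=10  a_k=1  p_k/q_k = 18948/1643
k=11  a_k=1  p_k/q_k = 29927/2595
k=12  a_k=5  p_k/q_k = 168583/14618
…
k=14  a_k=1  p_k/q_k = 1378591/119539
k=15  a_k=1  p_k/q_k = 2588599/224460
→ (2588599, 224460).  Check: 2588599²=6700844782801, 133·224460²=6700844782800, difference 1.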